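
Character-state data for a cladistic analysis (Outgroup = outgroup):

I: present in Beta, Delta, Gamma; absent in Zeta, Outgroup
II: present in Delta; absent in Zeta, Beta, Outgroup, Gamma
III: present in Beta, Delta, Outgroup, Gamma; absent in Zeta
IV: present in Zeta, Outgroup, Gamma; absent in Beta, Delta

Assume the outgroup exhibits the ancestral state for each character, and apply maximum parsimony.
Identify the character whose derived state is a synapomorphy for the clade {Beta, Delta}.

Character polarity is set by the outgroup: the derived state is whichever differs from the outgroup's state, so for III, IV the derived state is 'absent', and for the remaining characters it is 'present'.
I: derived state 'present' in Beta, Delta, and Gamma only — synapomorphy for {Beta, Delta, Gamma}.
II: derived state 'present' in Delta only — an autapomorphy, so it tells us nothing about relationships among taxa.
III (derived state 'absent') is unique to Zeta (autapomorphy; uninformative for grouping).
IV: derived state 'absent' in Beta and Delta only — synapomorphy for {Beta, Delta}.
Most parsimonious ingroup topology: (((Delta,Beta),Gamma),Zeta).
The clade {Beta, Delta} is supported by IV: its derived state 'absent' occurs in exactly those taxa and in no other taxon (including the outgroup).

IV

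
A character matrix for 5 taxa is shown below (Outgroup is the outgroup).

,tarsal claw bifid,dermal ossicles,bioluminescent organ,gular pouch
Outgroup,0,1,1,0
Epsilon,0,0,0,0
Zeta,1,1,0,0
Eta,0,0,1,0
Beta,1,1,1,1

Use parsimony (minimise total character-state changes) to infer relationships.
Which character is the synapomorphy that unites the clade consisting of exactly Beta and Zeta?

Character polarity is set by the outgroup: the derived state is whichever differs from the outgroup's state, so for dermal ossicles, bioluminescent organ the derived state is '0', and for the remaining characters it is '1'.
tarsal claw bifid: derived state '1' in Beta and Zeta only — synapomorphy for {Beta, Zeta}.
dermal ossicles: derived state '0' in Epsilon and Eta only — synapomorphy for {Epsilon, Eta}.
bioluminescent organ (state '0') occurs in Epsilon and Zeta but conflicts with the nesting implied by the other characters — most parsimoniously interpreted as homoplasy.
gular pouch: derived state '1' in Beta only — an autapomorphy, so it tells us nothing about relationships among taxa.
Most parsimonious ingroup topology: ((Epsilon,Eta),(Zeta,Beta)).
The clade {Beta, Zeta} is supported by tarsal claw bifid: its derived state '1' occurs in exactly those taxa and in no other taxon (including the outgroup).

tarsal claw bifid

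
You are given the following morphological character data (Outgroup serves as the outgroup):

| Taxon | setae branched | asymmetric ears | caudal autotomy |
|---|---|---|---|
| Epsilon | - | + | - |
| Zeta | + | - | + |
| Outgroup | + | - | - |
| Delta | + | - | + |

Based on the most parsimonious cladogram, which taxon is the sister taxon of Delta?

Character polarity is set by the outgroup: the derived state is whichever differs from the outgroup's state, so for setae branched the derived state is '-', and for the remaining characters it is '+'.
setae branched (derived state '-') is unique to Epsilon (autapomorphy; uninformative for grouping).
asymmetric ears: derived state '+' in Epsilon only — an autapomorphy, so it tells us nothing about relationships among taxa.
caudal autotomy: derived state '+' in Delta and Zeta only — synapomorphy for {Delta, Zeta}.
Most parsimonious ingroup topology: ((Zeta,Delta),Epsilon).
Delta and Zeta form a cherry on this tree, so they are sister taxa.

Zeta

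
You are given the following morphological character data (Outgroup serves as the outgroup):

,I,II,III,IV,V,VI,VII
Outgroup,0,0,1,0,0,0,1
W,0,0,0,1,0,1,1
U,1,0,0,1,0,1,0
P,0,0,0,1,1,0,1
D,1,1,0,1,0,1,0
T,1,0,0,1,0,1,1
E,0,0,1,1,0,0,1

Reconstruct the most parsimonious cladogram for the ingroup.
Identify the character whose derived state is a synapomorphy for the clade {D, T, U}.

I

Character polarity is set by the outgroup: the derived state is whichever differs from the outgroup's state, so for III, VII the derived state is '0', and for the remaining characters it is '1'.
Only D, T, and U show the derived state '1' for I, supporting them as a clade.
II: derived state '1' in D only — an autapomorphy, so it tells us nothing about relationships among taxa.
Only D, P, T, U, and W show the derived state '0' for III, supporting them as a clade.
IV (derived state '1') is shared by all ingroup taxa — unites the whole ingroup.
V (derived state '1') is unique to P (autapomorphy; uninformative for grouping).
VI: derived state '1' in D, T, U, and W only — synapomorphy for {D, T, U, W}.
VII (derived state '0') is shared by D and U — a synapomorphy uniting that clade.
Most parsimonious ingroup topology: (((W,((U,D),T)),P),E).
The clade {D, T, U} is supported by I: its derived state '1' occurs in exactly those taxa and in no other taxon (including the outgroup).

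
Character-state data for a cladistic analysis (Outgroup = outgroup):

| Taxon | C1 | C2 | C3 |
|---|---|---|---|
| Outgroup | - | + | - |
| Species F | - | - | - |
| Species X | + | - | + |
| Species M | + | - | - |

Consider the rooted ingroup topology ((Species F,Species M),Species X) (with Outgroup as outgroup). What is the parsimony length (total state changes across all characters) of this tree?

4

Map each character onto ((Species F,Species M),Species X) (rooted by Outgroup) and count the minimum state changes it requires (Fitch parsimony):
C1: 2; C2: 1; C3: 1.
Total tree length = 4.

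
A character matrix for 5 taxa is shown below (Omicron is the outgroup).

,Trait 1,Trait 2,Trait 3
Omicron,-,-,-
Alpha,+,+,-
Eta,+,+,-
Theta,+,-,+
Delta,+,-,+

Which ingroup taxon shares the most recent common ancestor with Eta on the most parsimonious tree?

The outgroup has state '-' for every character, so '+' is the derived state throughout.
Trait 1 (derived state '+') is shared by all ingroup taxa — unites the whole ingroup.
Trait 2 (derived state '+') is shared by Alpha and Eta — a synapomorphy uniting that clade.
Trait 3: derived state '+' in Delta and Theta only — synapomorphy for {Delta, Theta}.
Most parsimonious ingroup topology: ((Alpha,Eta),(Theta,Delta)).
Eta and Alpha form a cherry on this tree, so they are sister taxa.

Alpha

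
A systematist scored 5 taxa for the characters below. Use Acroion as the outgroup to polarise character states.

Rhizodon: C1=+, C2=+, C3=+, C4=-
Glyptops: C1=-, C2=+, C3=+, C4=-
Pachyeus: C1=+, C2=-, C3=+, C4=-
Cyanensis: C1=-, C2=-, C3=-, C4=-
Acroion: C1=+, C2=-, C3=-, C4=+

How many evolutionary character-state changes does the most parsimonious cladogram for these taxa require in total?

Character polarity is set by the outgroup: the derived state is whichever differs from the outgroup's state, so for C1, C4 the derived state is '-', and for the remaining characters it is '+'.
C1 (state '-') occurs in Cyanensis and Glyptops but conflicts with the nesting implied by the other characters — most parsimoniously interpreted as homoplasy.
C2: derived state '+' in Glyptops and Rhizodon only — synapomorphy for {Glyptops, Rhizodon}.
C3 (derived state '+') is shared by Glyptops, Pachyeus, and Rhizodon — a synapomorphy uniting that clade.
C4 (derived state '-') is shared by all ingroup taxa — unites the whole ingroup.
Most parsimonious ingroup topology: (Cyanensis,((Glyptops,Rhizodon),Pachyeus)).
Changes per character on this tree: C1: 2; C2: 1; C3: 1; C4: 1.
Total = 5.

5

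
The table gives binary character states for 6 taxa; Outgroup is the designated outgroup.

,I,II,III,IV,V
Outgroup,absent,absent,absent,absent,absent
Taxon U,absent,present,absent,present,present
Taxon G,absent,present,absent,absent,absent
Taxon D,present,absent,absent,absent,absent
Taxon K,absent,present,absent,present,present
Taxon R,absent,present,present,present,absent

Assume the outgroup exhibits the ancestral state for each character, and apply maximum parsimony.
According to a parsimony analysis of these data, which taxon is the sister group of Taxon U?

The outgroup has state 'absent' for every character, so 'present' is the derived state throughout.
I: derived state 'present' in Taxon D only — an autapomorphy, so it tells us nothing about relationships among taxa.
Only Taxon G, Taxon K, Taxon R, and Taxon U show the derived state 'present' for II, supporting them as a clade.
III (derived state 'present') is unique to Taxon R (autapomorphy; uninformative for grouping).
IV (derived state 'present') is shared by Taxon K, Taxon R, and Taxon U — a synapomorphy uniting that clade.
V (derived state 'present') is shared by Taxon K and Taxon U — a synapomorphy uniting that clade.
Most parsimonious ingroup topology: ((((Taxon U,Taxon K),Taxon R),Taxon G),Taxon D).
Taxon U and Taxon K form a cherry on this tree, so they are sister taxa.

Taxon K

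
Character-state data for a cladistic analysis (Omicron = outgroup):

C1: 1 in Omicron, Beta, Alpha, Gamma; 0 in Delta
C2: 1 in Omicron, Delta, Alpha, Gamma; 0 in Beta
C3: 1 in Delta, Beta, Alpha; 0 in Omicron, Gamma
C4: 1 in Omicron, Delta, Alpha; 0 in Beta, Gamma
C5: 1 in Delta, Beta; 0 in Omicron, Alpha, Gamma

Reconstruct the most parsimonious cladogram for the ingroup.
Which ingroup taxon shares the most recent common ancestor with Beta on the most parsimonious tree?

Character polarity is set by the outgroup: the derived state is whichever differs from the outgroup's state, so for C1, C2, C4 the derived state is '0', and for the remaining characters it is '1'.
C1: derived state '0' in Delta only — an autapomorphy, so it tells us nothing about relationships among taxa.
C2: derived state '0' in Beta only — an autapomorphy, so it tells us nothing about relationships among taxa.
C3: derived state '1' in Alpha, Beta, and Delta only — synapomorphy for {Alpha, Beta, Delta}.
C4 (state '0') occurs in Beta and Gamma but conflicts with the nesting implied by the other characters — most parsimoniously interpreted as homoplasy.
C5 (derived state '1') is shared by Beta and Delta — a synapomorphy uniting that clade.
Most parsimonious ingroup topology: (((Delta,Beta),Alpha),Gamma).
Beta and Delta form a cherry on this tree, so they are sister taxa.

Delta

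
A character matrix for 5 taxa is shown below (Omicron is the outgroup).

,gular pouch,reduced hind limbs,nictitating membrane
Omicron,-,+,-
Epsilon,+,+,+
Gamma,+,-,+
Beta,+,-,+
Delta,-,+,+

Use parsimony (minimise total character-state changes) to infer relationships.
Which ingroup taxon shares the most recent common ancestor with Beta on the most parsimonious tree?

Character polarity is set by the outgroup: the derived state is whichever differs from the outgroup's state, so for reduced hind limbs the derived state is '-', and for the remaining characters it is '+'.
Only Beta, Epsilon, and Gamma show the derived state '+' for gular pouch, supporting them as a clade.
Only Beta and Gamma show the derived state '-' for reduced hind limbs, supporting them as a clade.
All ingroup taxa share the derived state '+' for nictitating membrane; it defines the ingroup but does not resolve relationships within it.
Most parsimonious ingroup topology: ((Epsilon,(Gamma,Beta)),Delta).
Beta and Gamma form a cherry on this tree, so they are sister taxa.

Gamma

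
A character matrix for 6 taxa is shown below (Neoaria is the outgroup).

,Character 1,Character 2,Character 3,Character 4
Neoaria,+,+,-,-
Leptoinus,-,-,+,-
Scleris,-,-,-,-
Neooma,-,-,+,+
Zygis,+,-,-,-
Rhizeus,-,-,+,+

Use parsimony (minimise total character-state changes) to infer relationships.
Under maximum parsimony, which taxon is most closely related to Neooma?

Rhizeus

Character polarity is set by the outgroup: the derived state is whichever differs from the outgroup's state, so for Character 1, Character 2 the derived state is '-', and for the remaining characters it is '+'.
Only Leptoinus, Neooma, Rhizeus, and Scleris show the derived state '-' for Character 1, supporting them as a clade.
Character 2 (derived state '-') is shared by all ingroup taxa — unites the whole ingroup.
Only Leptoinus, Neooma, and Rhizeus show the derived state '+' for Character 3, supporting them as a clade.
Only Neooma and Rhizeus show the derived state '+' for Character 4, supporting them as a clade.
Most parsimonious ingroup topology: (((Leptoinus,(Neooma,Rhizeus)),Scleris),Zygis).
Neooma and Rhizeus form a cherry on this tree, so they are sister taxa.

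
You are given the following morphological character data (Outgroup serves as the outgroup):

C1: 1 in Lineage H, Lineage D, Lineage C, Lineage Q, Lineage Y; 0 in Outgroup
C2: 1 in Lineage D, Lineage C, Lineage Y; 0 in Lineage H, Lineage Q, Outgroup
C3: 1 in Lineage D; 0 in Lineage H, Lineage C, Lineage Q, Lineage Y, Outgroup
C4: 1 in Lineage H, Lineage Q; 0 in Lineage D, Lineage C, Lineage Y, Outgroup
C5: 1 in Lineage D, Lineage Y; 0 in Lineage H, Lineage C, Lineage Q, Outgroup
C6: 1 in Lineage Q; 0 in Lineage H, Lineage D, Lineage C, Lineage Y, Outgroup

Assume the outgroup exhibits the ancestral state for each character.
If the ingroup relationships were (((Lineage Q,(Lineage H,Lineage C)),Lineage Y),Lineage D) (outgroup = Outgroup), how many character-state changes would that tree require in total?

Map each character onto (((Lineage Q,(Lineage H,Lineage C)),Lineage Y),Lineage D) (rooted by Outgroup) and count the minimum state changes it requires (Fitch parsimony):
C1: 1; C2: 3; C3: 1; C4: 2; C5: 2; C6: 1.
Total tree length = 10.

10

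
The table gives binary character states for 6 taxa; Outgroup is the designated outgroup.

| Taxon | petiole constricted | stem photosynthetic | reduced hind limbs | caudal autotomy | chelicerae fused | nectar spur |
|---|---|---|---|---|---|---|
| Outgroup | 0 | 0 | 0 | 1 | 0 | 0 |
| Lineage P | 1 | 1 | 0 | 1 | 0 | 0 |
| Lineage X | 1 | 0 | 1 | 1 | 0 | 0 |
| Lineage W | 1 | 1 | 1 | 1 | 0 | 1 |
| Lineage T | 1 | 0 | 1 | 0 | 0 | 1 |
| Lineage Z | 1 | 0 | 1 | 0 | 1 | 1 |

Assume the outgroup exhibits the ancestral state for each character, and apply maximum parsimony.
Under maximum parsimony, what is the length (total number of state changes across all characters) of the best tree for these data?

Character polarity is set by the outgroup: the derived state is whichever differs from the outgroup's state, so for caudal autotomy the derived state is '0', and for the remaining characters it is '1'.
All ingroup taxa share the derived state '1' for petiole constricted; it defines the ingroup but does not resolve relationships within it.
stem photosynthetic (state '1') occurs in Lineage P and Lineage W but conflicts with the nesting implied by the other characters — most parsimoniously interpreted as homoplasy.
Only Lineage T, Lineage W, Lineage X, and Lineage Z show the derived state '1' for reduced hind limbs, supporting them as a clade.
caudal autotomy: derived state '0' in Lineage T and Lineage Z only — synapomorphy for {Lineage T, Lineage Z}.
chelicerae fused: derived state '1' in Lineage Z only — an autapomorphy, so it tells us nothing about relationships among taxa.
nectar spur: derived state '1' in Lineage T, Lineage W, and Lineage Z only — synapomorphy for {Lineage T, Lineage W, Lineage Z}.
Most parsimonious ingroup topology: (Lineage P,(Lineage X,(Lineage W,(Lineage T,Lineage Z)))).
Changes per character on this tree: petiole constricted: 1; stem photosynthetic: 2; reduced hind limbs: 1; caudal autotomy: 1; chelicerae fused: 1; nectar spur: 1.
Total = 7.

7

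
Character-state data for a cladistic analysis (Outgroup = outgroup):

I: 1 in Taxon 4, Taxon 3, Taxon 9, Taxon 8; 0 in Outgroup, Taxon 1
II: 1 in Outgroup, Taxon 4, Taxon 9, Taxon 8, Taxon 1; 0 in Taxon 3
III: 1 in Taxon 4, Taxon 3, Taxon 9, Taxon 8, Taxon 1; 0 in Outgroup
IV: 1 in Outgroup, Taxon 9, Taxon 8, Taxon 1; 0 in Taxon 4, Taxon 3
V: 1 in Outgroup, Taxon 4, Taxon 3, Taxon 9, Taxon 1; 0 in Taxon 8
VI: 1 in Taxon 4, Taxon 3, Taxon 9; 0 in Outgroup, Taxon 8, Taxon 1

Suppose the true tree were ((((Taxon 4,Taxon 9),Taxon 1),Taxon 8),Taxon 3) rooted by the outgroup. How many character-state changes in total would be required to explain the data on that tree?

9

Map each character onto ((((Taxon 4,Taxon 9),Taxon 1),Taxon 8),Taxon 3) (rooted by Outgroup) and count the minimum state changes it requires (Fitch parsimony):
I: 2; II: 1; III: 1; IV: 2; V: 1; VI: 2.
Total tree length = 9.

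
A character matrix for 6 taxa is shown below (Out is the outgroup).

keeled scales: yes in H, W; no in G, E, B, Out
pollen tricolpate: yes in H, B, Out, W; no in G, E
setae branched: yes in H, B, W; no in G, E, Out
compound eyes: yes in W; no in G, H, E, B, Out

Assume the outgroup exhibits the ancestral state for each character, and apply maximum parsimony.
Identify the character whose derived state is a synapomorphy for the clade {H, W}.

keeled scales

Character polarity is set by the outgroup: the derived state is whichever differs from the outgroup's state, so for pollen tricolpate the derived state is 'no', and for the remaining characters it is 'yes'.
keeled scales (derived state 'yes') is shared by H and W — a synapomorphy uniting that clade.
pollen tricolpate (derived state 'no') is shared by E and G — a synapomorphy uniting that clade.
Only B, H, and W show the derived state 'yes' for setae branched, supporting them as a clade.
compound eyes (derived state 'yes') is unique to W (autapomorphy; uninformative for grouping).
Most parsimonious ingroup topology: (((H,W),B),(G,E)).
The clade {H, W} is supported by keeled scales: its derived state 'yes' occurs in exactly those taxa and in no other taxon (including the outgroup).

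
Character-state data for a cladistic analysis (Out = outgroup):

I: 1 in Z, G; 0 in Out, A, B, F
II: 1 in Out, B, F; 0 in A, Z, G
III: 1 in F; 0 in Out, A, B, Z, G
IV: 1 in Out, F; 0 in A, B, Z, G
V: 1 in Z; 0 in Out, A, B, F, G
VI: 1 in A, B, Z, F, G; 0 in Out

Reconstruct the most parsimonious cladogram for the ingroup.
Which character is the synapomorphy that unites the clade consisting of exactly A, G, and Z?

II

Character polarity is set by the outgroup: the derived state is whichever differs from the outgroup's state, so for II, IV the derived state is '0', and for the remaining characters it is '1'.
Only G and Z show the derived state '1' for I, supporting them as a clade.
II: derived state '0' in A, G, and Z only — synapomorphy for {A, G, Z}.
III (derived state '1') is unique to F (autapomorphy; uninformative for grouping).
IV: derived state '0' in A, B, G, and Z only — synapomorphy for {A, B, G, Z}.
V: derived state '1' in Z only — an autapomorphy, so it tells us nothing about relationships among taxa.
VI (derived state '1') is shared by all ingroup taxa — unites the whole ingroup.
Most parsimonious ingroup topology: (((A,(Z,G)),B),F).
The clade {A, G, Z} is supported by II: its derived state '0' occurs in exactly those taxa and in no other taxon (including the outgroup).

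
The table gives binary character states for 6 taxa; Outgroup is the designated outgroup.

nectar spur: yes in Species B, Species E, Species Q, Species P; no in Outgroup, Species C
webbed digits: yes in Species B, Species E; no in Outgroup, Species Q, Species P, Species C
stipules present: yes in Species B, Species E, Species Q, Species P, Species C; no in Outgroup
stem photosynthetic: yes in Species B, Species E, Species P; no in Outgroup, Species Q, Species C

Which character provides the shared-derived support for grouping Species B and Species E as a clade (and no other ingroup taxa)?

The outgroup has state 'no' for every character, so 'yes' is the derived state throughout.
nectar spur (derived state 'yes') is shared by Species B, Species E, Species P, and Species Q — a synapomorphy uniting that clade.
webbed digits: derived state 'yes' in Species B and Species E only — synapomorphy for {Species B, Species E}.
stipules present (derived state 'yes') is shared by all ingroup taxa — unites the whole ingroup.
Only Species B, Species E, and Species P show the derived state 'yes' for stem photosynthetic, supporting them as a clade.
Most parsimonious ingroup topology: (((Species P,(Species E,Species B)),Species Q),Species C).
The clade {Species B, Species E} is supported by webbed digits: its derived state 'yes' occurs in exactly those taxa and in no other taxon (including the outgroup).

webbed digits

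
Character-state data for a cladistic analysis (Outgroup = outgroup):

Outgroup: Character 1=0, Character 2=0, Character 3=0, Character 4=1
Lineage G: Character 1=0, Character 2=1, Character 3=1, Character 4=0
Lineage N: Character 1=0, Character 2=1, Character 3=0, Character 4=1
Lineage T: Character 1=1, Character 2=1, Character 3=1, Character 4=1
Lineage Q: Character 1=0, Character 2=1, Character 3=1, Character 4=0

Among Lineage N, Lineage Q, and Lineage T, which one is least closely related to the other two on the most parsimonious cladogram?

Character polarity is set by the outgroup: the derived state is whichever differs from the outgroup's state, so for Character 4 the derived state is '0', and for the remaining characters it is '1'.
Character 1 (derived state '1') is unique to Lineage T (autapomorphy; uninformative for grouping).
Character 2 (derived state '1') is shared by all ingroup taxa — unites the whole ingroup.
Character 3 (derived state '1') is shared by Lineage G, Lineage Q, and Lineage T — a synapomorphy uniting that clade.
Character 4: derived state '0' in Lineage G and Lineage Q only — synapomorphy for {Lineage G, Lineage Q}.
Most parsimonious ingroup topology: (((Lineage G,Lineage Q),Lineage T),Lineage N).
Lineage T and Lineage Q share a more recent common ancestor with each other than either does with Lineage N, so Lineage N is the least closely related of the three.

Lineage N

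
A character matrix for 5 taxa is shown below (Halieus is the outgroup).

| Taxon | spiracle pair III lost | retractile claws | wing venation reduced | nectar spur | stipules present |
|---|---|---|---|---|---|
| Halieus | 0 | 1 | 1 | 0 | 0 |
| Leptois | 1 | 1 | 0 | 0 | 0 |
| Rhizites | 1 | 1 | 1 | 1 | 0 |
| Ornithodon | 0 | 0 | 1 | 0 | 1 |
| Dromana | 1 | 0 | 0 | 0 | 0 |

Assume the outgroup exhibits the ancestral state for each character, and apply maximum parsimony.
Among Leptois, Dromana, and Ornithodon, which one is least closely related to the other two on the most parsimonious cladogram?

Ornithodon

Character polarity is set by the outgroup: the derived state is whichever differs from the outgroup's state, so for retractile claws, wing venation reduced the derived state is '0', and for the remaining characters it is '1'.
spiracle pair III lost (derived state '1') is shared by Dromana, Leptois, and Rhizites — a synapomorphy uniting that clade.
retractile claws (state '0') occurs in Dromana and Ornithodon but conflicts with the nesting implied by the other characters — most parsimoniously interpreted as homoplasy.
wing venation reduced (derived state '0') is shared by Dromana and Leptois — a synapomorphy uniting that clade.
nectar spur: derived state '1' in Rhizites only — an autapomorphy, so it tells us nothing about relationships among taxa.
stipules present: derived state '1' in Ornithodon only — an autapomorphy, so it tells us nothing about relationships among taxa.
Most parsimonious ingroup topology: (((Leptois,Dromana),Rhizites),Ornithodon).
Dromana and Leptois share a more recent common ancestor with each other than either does with Ornithodon, so Ornithodon is the least closely related of the three.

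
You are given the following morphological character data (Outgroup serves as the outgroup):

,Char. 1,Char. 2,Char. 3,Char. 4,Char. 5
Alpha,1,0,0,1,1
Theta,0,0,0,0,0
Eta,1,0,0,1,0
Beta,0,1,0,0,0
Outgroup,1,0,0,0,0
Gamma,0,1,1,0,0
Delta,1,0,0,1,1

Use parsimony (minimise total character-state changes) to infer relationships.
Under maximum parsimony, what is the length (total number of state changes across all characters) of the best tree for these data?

Character polarity is set by the outgroup: the derived state is whichever differs from the outgroup's state, so for Char. 1 the derived state is '0', and for the remaining characters it is '1'.
Char. 1: derived state '0' in Beta, Gamma, and Theta only — synapomorphy for {Beta, Gamma, Theta}.
Char. 2 (derived state '1') is shared by Beta and Gamma — a synapomorphy uniting that clade.
Char. 3: derived state '1' in Gamma only — an autapomorphy, so it tells us nothing about relationships among taxa.
Char. 4 (derived state '1') is shared by Alpha, Delta, and Eta — a synapomorphy uniting that clade.
Char. 5 (derived state '1') is shared by Alpha and Delta — a synapomorphy uniting that clade.
Most parsimonious ingroup topology: ((Theta,(Gamma,Beta)),(Eta,(Delta,Alpha))).
Changes per character on this tree: Char. 1: 1; Char. 2: 1; Char. 3: 1; Char. 4: 1; Char. 5: 1.
Total = 5.

5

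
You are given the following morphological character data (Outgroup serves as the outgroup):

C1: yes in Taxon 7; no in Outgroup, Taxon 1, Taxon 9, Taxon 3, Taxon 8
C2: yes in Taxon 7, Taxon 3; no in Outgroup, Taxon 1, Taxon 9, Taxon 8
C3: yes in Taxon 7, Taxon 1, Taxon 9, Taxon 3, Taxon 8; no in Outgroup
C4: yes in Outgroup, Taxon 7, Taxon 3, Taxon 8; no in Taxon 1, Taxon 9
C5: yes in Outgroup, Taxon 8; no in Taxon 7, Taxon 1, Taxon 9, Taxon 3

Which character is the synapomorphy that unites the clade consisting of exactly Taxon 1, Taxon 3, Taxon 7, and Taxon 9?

C5

Character polarity is set by the outgroup: the derived state is whichever differs from the outgroup's state, so for C4, C5 the derived state is 'no', and for the remaining characters it is 'yes'.
C1: derived state 'yes' in Taxon 7 only — an autapomorphy, so it tells us nothing about relationships among taxa.
C2 (derived state 'yes') is shared by Taxon 3 and Taxon 7 — a synapomorphy uniting that clade.
All ingroup taxa share the derived state 'yes' for C3; it defines the ingroup but does not resolve relationships within it.
C4 (derived state 'no') is shared by Taxon 1 and Taxon 9 — a synapomorphy uniting that clade.
C5 (derived state 'no') is shared by Taxon 1, Taxon 3, Taxon 7, and Taxon 9 — a synapomorphy uniting that clade.
Most parsimonious ingroup topology: (((Taxon 7,Taxon 3),(Taxon 1,Taxon 9)),Taxon 8).
The clade {Taxon 1, Taxon 3, Taxon 7, Taxon 9} is supported by C5: its derived state 'no' occurs in exactly those taxa and in no other taxon (including the outgroup).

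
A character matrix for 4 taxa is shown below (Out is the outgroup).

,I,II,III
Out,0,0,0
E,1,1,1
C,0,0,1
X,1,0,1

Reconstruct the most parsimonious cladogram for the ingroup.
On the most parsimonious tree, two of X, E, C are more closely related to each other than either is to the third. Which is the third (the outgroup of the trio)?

C

The outgroup has state '0' for every character, so '1' is the derived state throughout.
I (derived state '1') is shared by E and X — a synapomorphy uniting that clade.
II (derived state '1') is unique to E (autapomorphy; uninformative for grouping).
All ingroup taxa share the derived state '1' for III; it defines the ingroup but does not resolve relationships within it.
Most parsimonious ingroup topology: ((E,X),C).
E and X share a more recent common ancestor with each other than either does with C, so C is the least closely related of the three.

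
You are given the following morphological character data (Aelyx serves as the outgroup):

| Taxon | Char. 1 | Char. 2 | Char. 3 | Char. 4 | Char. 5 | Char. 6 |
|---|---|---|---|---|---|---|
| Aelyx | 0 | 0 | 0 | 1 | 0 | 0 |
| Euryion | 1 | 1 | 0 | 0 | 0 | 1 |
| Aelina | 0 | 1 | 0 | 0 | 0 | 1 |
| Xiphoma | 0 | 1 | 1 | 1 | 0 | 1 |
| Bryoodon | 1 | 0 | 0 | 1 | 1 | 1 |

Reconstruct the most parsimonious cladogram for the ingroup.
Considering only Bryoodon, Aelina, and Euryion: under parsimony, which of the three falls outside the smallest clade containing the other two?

Bryoodon

Character polarity is set by the outgroup: the derived state is whichever differs from the outgroup's state, so for Char. 4 the derived state is '0', and for the remaining characters it is '1'.
Char. 1 groups Bryoodon and Euryion, which is incompatible with the clades supported by the remaining characters; treating it as convergent (homoplasy) costs fewer steps than any alternative tree.
Char. 2 (derived state '1') is shared by Aelina, Euryion, and Xiphoma — a synapomorphy uniting that clade.
Char. 3 (derived state '1') is unique to Xiphoma (autapomorphy; uninformative for grouping).
Only Aelina and Euryion show the derived state '0' for Char. 4, supporting them as a clade.
Char. 5 (derived state '1') is unique to Bryoodon (autapomorphy; uninformative for grouping).
All ingroup taxa share the derived state '1' for Char. 6; it defines the ingroup but does not resolve relationships within it.
Most parsimonious ingroup topology: (((Euryion,Aelina),Xiphoma),Bryoodon).
Aelina and Euryion share a more recent common ancestor with each other than either does with Bryoodon, so Bryoodon is the least closely related of the three.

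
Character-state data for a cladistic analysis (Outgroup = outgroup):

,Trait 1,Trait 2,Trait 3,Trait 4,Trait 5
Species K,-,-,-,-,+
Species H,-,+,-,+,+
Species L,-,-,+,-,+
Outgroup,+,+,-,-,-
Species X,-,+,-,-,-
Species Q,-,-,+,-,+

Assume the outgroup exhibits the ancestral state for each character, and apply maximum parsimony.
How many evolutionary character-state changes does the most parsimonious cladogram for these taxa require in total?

5

Character polarity is set by the outgroup: the derived state is whichever differs from the outgroup's state, so for Trait 1, Trait 2 the derived state is '-', and for the remaining characters it is '+'.
All ingroup taxa share the derived state '-' for Trait 1; it defines the ingroup but does not resolve relationships within it.
Only Species K, Species L, and Species Q show the derived state '-' for Trait 2, supporting them as a clade.
Only Species L and Species Q show the derived state '+' for Trait 3, supporting them as a clade.
Trait 4 (derived state '+') is unique to Species H (autapomorphy; uninformative for grouping).
Trait 5: derived state '+' in Species H, Species K, Species L, and Species Q only — synapomorphy for {Species H, Species K, Species L, Species Q}.
Most parsimonious ingroup topology: ((Species H,(Species K,(Species L,Species Q))),Species X).
Changes per character on this tree: Trait 1: 1; Trait 2: 1; Trait 3: 1; Trait 4: 1; Trait 5: 1.
Total = 5.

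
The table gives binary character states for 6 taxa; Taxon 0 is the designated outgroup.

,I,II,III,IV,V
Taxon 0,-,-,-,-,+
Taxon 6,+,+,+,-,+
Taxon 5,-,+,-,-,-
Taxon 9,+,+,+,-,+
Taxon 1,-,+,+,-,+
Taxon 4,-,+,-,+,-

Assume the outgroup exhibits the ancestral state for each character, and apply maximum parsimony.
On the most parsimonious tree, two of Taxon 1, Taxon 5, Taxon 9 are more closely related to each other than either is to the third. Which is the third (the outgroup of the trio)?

Taxon 5

Character polarity is set by the outgroup: the derived state is whichever differs from the outgroup's state, so for V the derived state is '-', and for the remaining characters it is '+'.
I (derived state '+') is shared by Taxon 6 and Taxon 9 — a synapomorphy uniting that clade.
All ingroup taxa share the derived state '+' for II; it defines the ingroup but does not resolve relationships within it.
III: derived state '+' in Taxon 1, Taxon 6, and Taxon 9 only — synapomorphy for {Taxon 1, Taxon 6, Taxon 9}.
IV: derived state '+' in Taxon 4 only — an autapomorphy, so it tells us nothing about relationships among taxa.
Only Taxon 4 and Taxon 5 show the derived state '-' for V, supporting them as a clade.
Most parsimonious ingroup topology: (((Taxon 6,Taxon 9),Taxon 1),(Taxon 5,Taxon 4)).
Taxon 1 and Taxon 9 share a more recent common ancestor with each other than either does with Taxon 5, so Taxon 5 is the least closely related of the three.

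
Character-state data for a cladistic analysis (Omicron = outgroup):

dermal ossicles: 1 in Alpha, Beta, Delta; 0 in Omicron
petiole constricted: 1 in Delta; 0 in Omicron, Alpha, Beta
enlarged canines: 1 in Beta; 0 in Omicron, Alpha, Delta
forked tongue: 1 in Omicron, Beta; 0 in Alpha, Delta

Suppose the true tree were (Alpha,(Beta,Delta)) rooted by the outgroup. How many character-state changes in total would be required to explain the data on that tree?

5

Map each character onto (Alpha,(Beta,Delta)) (rooted by Omicron) and count the minimum state changes it requires (Fitch parsimony):
dermal ossicles: 1; petiole constricted: 1; enlarged canines: 1; forked tongue: 2.
Total tree length = 5.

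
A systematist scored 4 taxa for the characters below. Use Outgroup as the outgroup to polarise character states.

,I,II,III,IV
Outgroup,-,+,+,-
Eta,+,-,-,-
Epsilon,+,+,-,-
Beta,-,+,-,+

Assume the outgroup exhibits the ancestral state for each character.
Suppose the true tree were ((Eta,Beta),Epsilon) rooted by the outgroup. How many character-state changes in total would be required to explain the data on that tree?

Map each character onto ((Eta,Beta),Epsilon) (rooted by Outgroup) and count the minimum state changes it requires (Fitch parsimony):
I: 2; II: 1; III: 1; IV: 1.
Total tree length = 5.

5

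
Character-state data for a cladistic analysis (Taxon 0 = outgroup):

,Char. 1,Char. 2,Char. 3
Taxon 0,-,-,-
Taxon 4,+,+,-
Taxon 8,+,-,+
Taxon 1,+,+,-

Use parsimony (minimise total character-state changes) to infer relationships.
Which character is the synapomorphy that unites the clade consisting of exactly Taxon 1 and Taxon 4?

The outgroup has state '-' for every character, so '+' is the derived state throughout.
Char. 1 (derived state '+') is shared by all ingroup taxa — unites the whole ingroup.
Only Taxon 1 and Taxon 4 show the derived state '+' for Char. 2, supporting them as a clade.
Char. 3 (derived state '+') is unique to Taxon 8 (autapomorphy; uninformative for grouping).
Most parsimonious ingroup topology: ((Taxon 4,Taxon 1),Taxon 8).
The clade {Taxon 1, Taxon 4} is supported by Char. 2: its derived state '+' occurs in exactly those taxa and in no other taxon (including the outgroup).

Char. 2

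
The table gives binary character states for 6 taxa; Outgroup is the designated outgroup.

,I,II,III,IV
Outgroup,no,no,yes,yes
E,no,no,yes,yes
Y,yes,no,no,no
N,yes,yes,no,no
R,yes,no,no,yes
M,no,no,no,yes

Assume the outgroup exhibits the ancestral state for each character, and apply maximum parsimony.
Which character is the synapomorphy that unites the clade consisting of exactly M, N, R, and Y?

III

Character polarity is set by the outgroup: the derived state is whichever differs from the outgroup's state, so for III, IV the derived state is 'no', and for the remaining characters it is 'yes'.
I: derived state 'yes' in N, R, and Y only — synapomorphy for {N, R, Y}.
II (derived state 'yes') is unique to N (autapomorphy; uninformative for grouping).
Only M, N, R, and Y show the derived state 'no' for III, supporting them as a clade.
Only N and Y show the derived state 'no' for IV, supporting them as a clade.
Most parsimonious ingroup topology: (E,(((Y,N),R),M)).
The clade {M, N, R, Y} is supported by III: its derived state 'no' occurs in exactly those taxa and in no other taxon (including the outgroup).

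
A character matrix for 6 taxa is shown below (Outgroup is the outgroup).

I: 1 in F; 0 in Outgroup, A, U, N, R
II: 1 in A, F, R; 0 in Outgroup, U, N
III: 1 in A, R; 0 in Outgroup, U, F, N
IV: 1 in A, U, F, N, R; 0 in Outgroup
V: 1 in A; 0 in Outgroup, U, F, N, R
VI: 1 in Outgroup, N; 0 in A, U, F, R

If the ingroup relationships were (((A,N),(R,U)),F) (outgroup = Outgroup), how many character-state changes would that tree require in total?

Map each character onto (((A,N),(R,U)),F) (rooted by Outgroup) and count the minimum state changes it requires (Fitch parsimony):
I: 1; II: 3; III: 2; IV: 1; V: 1; VI: 2.
Total tree length = 10.

10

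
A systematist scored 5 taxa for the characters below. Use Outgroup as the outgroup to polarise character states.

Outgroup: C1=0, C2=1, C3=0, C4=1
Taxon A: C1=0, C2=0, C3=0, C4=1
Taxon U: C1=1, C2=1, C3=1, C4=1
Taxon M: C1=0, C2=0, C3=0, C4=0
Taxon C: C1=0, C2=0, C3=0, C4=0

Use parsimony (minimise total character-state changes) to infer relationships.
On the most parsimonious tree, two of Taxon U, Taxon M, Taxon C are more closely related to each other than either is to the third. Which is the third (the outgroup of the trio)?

Taxon U

Character polarity is set by the outgroup: the derived state is whichever differs from the outgroup's state, so for C2, C4 the derived state is '0', and for the remaining characters it is '1'.
C1: derived state '1' in Taxon U only — an autapomorphy, so it tells us nothing about relationships among taxa.
C2: derived state '0' in Taxon A, Taxon C, and Taxon M only — synapomorphy for {Taxon A, Taxon C, Taxon M}.
C3 (derived state '1') is unique to Taxon U (autapomorphy; uninformative for grouping).
Only Taxon C and Taxon M show the derived state '0' for C4, supporting them as a clade.
Most parsimonious ingroup topology: ((Taxon A,(Taxon M,Taxon C)),Taxon U).
Taxon M and Taxon C share a more recent common ancestor with each other than either does with Taxon U, so Taxon U is the least closely related of the three.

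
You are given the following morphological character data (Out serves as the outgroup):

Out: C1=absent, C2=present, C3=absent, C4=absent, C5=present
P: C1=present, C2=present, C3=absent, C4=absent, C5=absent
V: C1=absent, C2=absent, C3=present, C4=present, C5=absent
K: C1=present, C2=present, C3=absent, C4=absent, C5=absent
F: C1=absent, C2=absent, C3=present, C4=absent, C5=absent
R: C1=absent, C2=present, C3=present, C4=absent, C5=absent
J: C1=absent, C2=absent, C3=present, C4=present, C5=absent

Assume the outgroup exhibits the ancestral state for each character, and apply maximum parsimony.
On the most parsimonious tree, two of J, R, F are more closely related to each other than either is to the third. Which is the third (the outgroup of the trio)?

Character polarity is set by the outgroup: the derived state is whichever differs from the outgroup's state, so for C2, C5 the derived state is 'absent', and for the remaining characters it is 'present'.
C1: derived state 'present' in K and P only — synapomorphy for {K, P}.
Only F, J, and V show the derived state 'absent' for C2, supporting them as a clade.
Only F, J, R, and V show the derived state 'present' for C3, supporting them as a clade.
C4: derived state 'present' in J and V only — synapomorphy for {J, V}.
C5 (derived state 'absent') is shared by all ingroup taxa — unites the whole ingroup.
Most parsimonious ingroup topology: ((P,K),(((V,J),F),R)).
F and J share a more recent common ancestor with each other than either does with R, so R is the least closely related of the three.

R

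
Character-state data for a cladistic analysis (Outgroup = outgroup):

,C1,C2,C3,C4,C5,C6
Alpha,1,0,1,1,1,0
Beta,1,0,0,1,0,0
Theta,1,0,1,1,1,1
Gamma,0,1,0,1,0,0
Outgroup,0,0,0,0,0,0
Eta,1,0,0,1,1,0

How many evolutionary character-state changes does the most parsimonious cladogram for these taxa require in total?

6

The outgroup has state '0' for every character, so '1' is the derived state throughout.
Only Alpha, Beta, Eta, and Theta show the derived state '1' for C1, supporting them as a clade.
C2 (derived state '1') is unique to Gamma (autapomorphy; uninformative for grouping).
C3: derived state '1' in Alpha and Theta only — synapomorphy for {Alpha, Theta}.
All ingroup taxa share the derived state '1' for C4; it defines the ingroup but does not resolve relationships within it.
C5 (derived state '1') is shared by Alpha, Eta, and Theta — a synapomorphy uniting that clade.
C6: derived state '1' in Theta only — an autapomorphy, so it tells us nothing about relationships among taxa.
Most parsimonious ingroup topology: (Gamma,(((Theta,Alpha),Eta),Beta)).
Changes per character on this tree: C1: 1; C2: 1; C3: 1; C4: 1; C5: 1; C6: 1.
Total = 6.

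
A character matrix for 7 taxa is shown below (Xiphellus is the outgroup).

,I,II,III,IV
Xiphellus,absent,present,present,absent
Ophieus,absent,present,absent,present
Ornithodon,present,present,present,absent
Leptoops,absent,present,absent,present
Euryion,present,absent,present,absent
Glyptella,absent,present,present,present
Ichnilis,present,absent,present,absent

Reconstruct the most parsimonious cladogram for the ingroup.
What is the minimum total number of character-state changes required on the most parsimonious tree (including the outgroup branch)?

4

Character polarity is set by the outgroup: the derived state is whichever differs from the outgroup's state, so for II, III the derived state is 'absent', and for the remaining characters it is 'present'.
Only Euryion, Ichnilis, and Ornithodon show the derived state 'present' for I, supporting them as a clade.
II: derived state 'absent' in Euryion and Ichnilis only — synapomorphy for {Euryion, Ichnilis}.
Only Leptoops and Ophieus show the derived state 'absent' for III, supporting them as a clade.
Only Glyptella, Leptoops, and Ophieus show the derived state 'present' for IV, supporting them as a clade.
Most parsimonious ingroup topology: (((Ophieus,Leptoops),Glyptella),(Ornithodon,(Euryion,Ichnilis))).
Changes per character on this tree: I: 1; II: 1; III: 1; IV: 1.
Total = 4.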